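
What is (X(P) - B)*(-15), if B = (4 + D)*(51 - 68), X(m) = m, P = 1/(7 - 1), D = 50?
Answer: -27545/2 ≈ -13773.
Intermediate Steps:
P = 1/6 ≈ 0.16667
B = -918 (B = (4 + 50)*(51 - 68) = 54*(-17) = -918)
(X(P) - B)*(-15) = (1/6 - 1*(-918))*(-15) = (1/6 + 918)*(-15) = (5509/6)*(-15) = -27545/2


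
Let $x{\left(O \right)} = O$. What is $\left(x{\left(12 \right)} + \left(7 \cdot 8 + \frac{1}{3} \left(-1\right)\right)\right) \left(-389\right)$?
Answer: $- \frac{78967}{3} \approx -26322.0$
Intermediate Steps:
$\left(x{\left(12 \right)} + \left(7 \cdot 8 + \frac{1}{3} \left(-1\right)\right)\right) \left(-389\right) = \left(12 + \left(7 \cdot 8 + \frac{1}{3} \left(-1\right)\right)\right) \left(-389\right) = \left(12 + \left(56 + \frac{1}{3} \left(-1\right)\right)\right) \left(-389\right) = \left(12 + \left(56 - \frac{1}{3}\right)\right) \left(-389\right) = \left(12 + \frac{167}{3}\right) \left(-389\right) = \frac{203}{3} \left(-389\right) = - \frac{78967}{3}$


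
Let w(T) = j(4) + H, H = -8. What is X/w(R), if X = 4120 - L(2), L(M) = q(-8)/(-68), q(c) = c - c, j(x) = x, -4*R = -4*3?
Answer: -1030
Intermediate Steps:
R = 3 (R = -(-1)*3 = -¼*(-12) = 3)
q(c) = 0
L(M) = 0 (L(M) = 0/(-68) = 0*(-1/68) = 0)
w(T) = -4 (w(T) = 4 - 8 = -4)
X = 4120 (X = 4120 - 1*0 = 4120 + 0 = 4120)
X/w(R) = 4120/(-4) = 4120*(-¼) = -1030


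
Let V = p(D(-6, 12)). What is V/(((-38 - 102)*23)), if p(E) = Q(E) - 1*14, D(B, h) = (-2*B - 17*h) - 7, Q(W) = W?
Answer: 213/3220 ≈ 0.066149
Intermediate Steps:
D(B, h) = -7 - 17*h - 2*B (D(B, h) = (-17*h - 2*B) - 7 = -7 - 17*h - 2*B)
p(E) = -14 + E (p(E) = E - 1*14 = E - 14 = -14 + E)
V = -213 (V = -14 + (-7 - 17*12 - 2*(-6)) = -14 + (-7 - 204 + 12) = -14 - 199 = -213)
V/(((-38 - 102)*23)) = -213*1/(23*(-38 - 102)) = -213/((-140*23)) = -213/(-3220) = -213*(-1/3220) = 213/3220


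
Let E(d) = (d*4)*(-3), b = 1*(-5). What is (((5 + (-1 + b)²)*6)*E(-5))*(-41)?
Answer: -605160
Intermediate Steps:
b = -5
E(d) = -12*d (E(d) = (4*d)*(-3) = -12*d)
(((5 + (-1 + b)²)*6)*E(-5))*(-41) = (((5 + (-1 - 5)²)*6)*(-12*(-5)))*(-41) = (((5 + (-6)²)*6)*60)*(-41) = (((5 + 36)*6)*60)*(-41) = ((41*6)*60)*(-41) = (246*60)*(-41) = 14760*(-41) = -605160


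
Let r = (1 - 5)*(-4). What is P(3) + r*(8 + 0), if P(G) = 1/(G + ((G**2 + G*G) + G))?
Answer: 3073/24 ≈ 128.04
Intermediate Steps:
r = 16 (r = -4*(-4) = 16)
P(G) = 1/(2*G + 2*G**2) (P(G) = 1/(G + ((G**2 + G**2) + G)) = 1/(G + (2*G**2 + G)) = 1/(G + (G + 2*G**2)) = 1/(2*G + 2*G**2))
P(3) + r*(8 + 0) = (1/2)/(3*(1 + 3)) + 16*(8 + 0) = (1/2)*(1/3)/4 + 16*8 = (1/2)*(1/3)*(1/4) + 128 = 1/24 + 128 = 3073/24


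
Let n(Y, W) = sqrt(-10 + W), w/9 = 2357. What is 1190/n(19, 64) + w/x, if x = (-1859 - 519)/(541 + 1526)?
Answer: -43847271/2378 + 595*sqrt(6)/9 ≈ -18277.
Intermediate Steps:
w = 21213 (w = 9*2357 = 21213)
x = -2378/2067 ≈ -1.1505
1190/n(19, 64) + w/x = 1190/(sqrt(-10 + 64)) + 21213/(-2378/2067) = 1190/(sqrt(54)) + 21213*(-2067/2378) = 1190/((3*sqrt(6))) - 43847271/2378 = 1190*(sqrt(6)/18) - 43847271/2378 = 595*sqrt(6)/9 - 43847271/2378 = -43847271/2378 + 595*sqrt(6)/9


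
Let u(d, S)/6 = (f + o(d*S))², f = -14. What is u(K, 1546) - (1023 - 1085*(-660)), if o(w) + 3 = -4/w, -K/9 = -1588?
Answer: -3638111618275468793/5085501200694 ≈ -7.1539e+5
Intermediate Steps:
K = 14292 (K = -9*(-1588) = 14292)
o(w) = -3 - 4/w
u(d, S) = 6*(-17 - 4/(S*d))² (u(d, S) = 6*(-14 + (-3 - 4*1/(S*d)))² = 6*(-14 + (-3 - 4/(S*d)))² = 6*(-17 - 4/(S*d))²)
u(K, 1546) - (1023 - 1085*(-660)) = 6*(4 + 17*1546*14292)²/(1546²*14292²) - (1023 - 1085*(-660)) = 6*(1/2390116)*(1/204261264)*(4 + 375622344)² - (1023 + 716100) = 6*(1/2390116)*(1/204261264)*375622348² - 1*717123 = 6*(1/2390116)*(1/204261264)*141092148317033104 - 717123 = 8818259269814569/5085501200694 - 717123 = -3638111618275468793/5085501200694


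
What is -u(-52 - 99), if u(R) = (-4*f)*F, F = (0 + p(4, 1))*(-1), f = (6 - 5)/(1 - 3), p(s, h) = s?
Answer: 8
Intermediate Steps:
f = -½ (f = 1/(-2) = 1*(-½) = -½ ≈ -0.50000)
F = -4 (F = (0 + 4)*(-1) = 4*(-1) = -4)
u(R) = -8 (u(R) = -4*(-½)*(-4) = 2*(-4) = -8)
-u(-52 - 99) = -1*(-8) = 8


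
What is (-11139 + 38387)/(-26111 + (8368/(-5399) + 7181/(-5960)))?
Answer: -876787233920/840289445939 ≈ -1.0434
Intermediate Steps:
(-11139 + 38387)/(-26111 + (8368/(-5399) + 7181/(-5960))) = 27248/(-26111 + (8368*(-1/5399) + 7181*(-1/5960))) = 27248/(-26111 + (-8368/5399 - 7181/5960)) = 27248/(-26111 - 88643499/32178040) = 27248/(-840289445939/32178040) = 27248*(-32178040/840289445939) = -876787233920/840289445939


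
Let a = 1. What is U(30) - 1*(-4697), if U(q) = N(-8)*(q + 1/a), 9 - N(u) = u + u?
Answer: 5472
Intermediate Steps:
N(u) = 9 - 2*u (N(u) = 9 - (u + u) = 9 - 2*u)
U(q) = 25 + 25*q (U(q) = (9 - 2*(-8))*(q + 1/1) = (9 + 16)*(q + 1) = 25*(1 + q) = 25 + 25*q)
U(30) - 1*(-4697) = (25 + 25*30) - 1*(-4697) = (25 + 750) + 4697 = 775 + 4697 = 5472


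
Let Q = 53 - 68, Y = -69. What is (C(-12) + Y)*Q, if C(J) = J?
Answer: 1215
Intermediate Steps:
Q = -15
(C(-12) + Y)*Q = (-12 - 69)*(-15) = -81*(-15) = 1215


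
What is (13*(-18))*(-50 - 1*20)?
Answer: 16380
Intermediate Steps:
(13*(-18))*(-50 - 1*20) = -234*(-50 - 20) = -234*(-70) = 16380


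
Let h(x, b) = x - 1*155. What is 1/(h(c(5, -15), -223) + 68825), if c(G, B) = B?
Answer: 1/68655 ≈ 1.4566e-5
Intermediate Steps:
h(x, b) = -155 + x (h(x, b) = x - 155 = -155 + x)
1/(h(c(5, -15), -223) + 68825) = 1/((-155 - 15) + 68825) = 1/(-170 + 68825) = 1/68655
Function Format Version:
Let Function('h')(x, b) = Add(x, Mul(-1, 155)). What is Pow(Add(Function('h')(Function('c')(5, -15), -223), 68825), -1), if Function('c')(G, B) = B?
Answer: Rational(1, 68655) ≈ 1.4566e-5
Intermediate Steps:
Function('h')(x, b) = Add(-155, x) (Function('h')(x, b) = Add(x, -155) = Add(-155, x))
Pow(Add(Function('h')(Function('c')(5, -15), -223), 68825), -1) = Pow(Add(Add(-155, -15), 68825), -1) = Pow(Add(-170, 68825), -1) = Pow(68655, -1) = Rational(1, 68655)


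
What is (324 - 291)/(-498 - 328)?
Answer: -33/826 ≈ -0.039952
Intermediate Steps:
(324 - 291)/(-498 - 328) = 33/(-826) = 33*(-1/826) = -33/826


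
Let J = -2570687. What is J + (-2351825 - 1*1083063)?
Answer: -6005575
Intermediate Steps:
J + (-2351825 - 1*1083063) = -2570687 + (-2351825 - 1*1083063) = -2570687 + (-2351825 - 1083063) = -2570687 - 3434888 = -6005575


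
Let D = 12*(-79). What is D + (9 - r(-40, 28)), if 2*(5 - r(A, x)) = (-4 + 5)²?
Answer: -1887/2 ≈ -943.50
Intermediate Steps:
r(A, x) = 9/2 (r(A, x) = 5 - (-4 + 5)²/2 = 5 - ½*1² = 5 - ½*1 = 5 - ½ = 9/2)
D = -948
D + (9 - r(-40, 28)) = -948 + (9 - 1*9/2) = -948 + (9 - 9/2) = -948 + 9/2 = -1887/2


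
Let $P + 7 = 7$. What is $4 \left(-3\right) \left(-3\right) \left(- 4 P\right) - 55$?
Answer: $-55$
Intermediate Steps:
$P = 0$ ($P = -7 + 7 = 0$)
$4 \left(-3\right) \left(-3\right) \left(- 4 P\right) - 55 = 4 \left(-3\right) \left(-3\right) \left(\left(-4\right) 0\right) - 55 = \left(-12\right) \left(-3\right) 0 - 55 = 36 \cdot 0 - 55 = 0 - 55 = -55$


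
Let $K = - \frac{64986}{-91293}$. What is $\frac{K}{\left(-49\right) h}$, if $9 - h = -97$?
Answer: $- \frac{10831}{79029307} \approx -0.00013705$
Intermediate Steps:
$h = 106$ ($h = 9 - -97 = 9 + 97 = 106$)
$K = \frac{21662}{30431}$ ($K = \left(-64986\right) \left(- \frac{1}{91293}\right) = \frac{21662}{30431} \approx 0.71184$)
$\frac{K}{\left(-49\right) h} = \frac{21662}{30431 \left(\left(-49\right) 106\right)} = \frac{21662}{30431 \left(-5194\right)} = \frac{21662}{30431} \left(- \frac{1}{5194}\right) = - \frac{10831}{79029307}$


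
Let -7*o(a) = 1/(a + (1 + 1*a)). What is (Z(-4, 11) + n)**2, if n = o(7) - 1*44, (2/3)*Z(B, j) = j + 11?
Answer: 1336336/11025 ≈ 121.21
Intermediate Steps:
o(a) = -1/(7*(1 + 2*a)) (o(a) = -1/(7*(a + (1 + 1*a))) = -1/(7*(a + (1 + a))) = -1/(7*(1 + 2*a)))
Z(B, j) = 33/2 + 3*j/2 (Z(B, j) = 3*(j + 11)/2 = 3*(11 + j)/2 = 33/2 + 3*j/2)
n = -4621/105 (n = -1/(7 + 14*7) - 1*44 = -1/(7 + 98) - 44 = -1/105 - 44 = -4621/105 ≈ -44.010)
(Z(-4, 11) + n)**2 = ((33/2 + (3/2)*11) - 4621/105)**2 = ((33/2 + 33/2) - 4621/105)**2 = (33 - 4621/105)**2 = (-1156/105)**2 = 1336336/11025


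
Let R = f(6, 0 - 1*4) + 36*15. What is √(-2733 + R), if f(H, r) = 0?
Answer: I*√2193 ≈ 46.829*I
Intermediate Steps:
R = 540 (R = 0 + 36*15 = 0 + 540 = 540)
√(-2733 + R) = √(-2733 + 540) = √(-2193) = I*√2193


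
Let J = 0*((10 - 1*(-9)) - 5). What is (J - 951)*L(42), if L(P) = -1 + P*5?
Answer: -198759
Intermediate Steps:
L(P) = -1 + 5*P
J = 0 (J = 0*((10 + 9) - 5) = 0*(19 - 5) = 0*14 = 0)
(J - 951)*L(42) = (0 - 951)*(-1 + 5*42) = -951*(-1 + 210) = -951*209 = -198759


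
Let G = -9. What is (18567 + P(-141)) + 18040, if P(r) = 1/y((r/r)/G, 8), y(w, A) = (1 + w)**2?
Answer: 2342929/64 ≈ 36608.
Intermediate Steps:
P(r) = 81/64 (P(r) = 1/((1 + (r/r)/(-9))**2) = 1/((1 + 1*(-1/9))**2) = 1/((1 - 1/9)**2) = 1/((8/9)**2) = 1/(64/81) = 81/64)
(18567 + P(-141)) + 18040 = (18567 + 81/64) + 18040 = 1188369/64 + 18040 = 2342929/64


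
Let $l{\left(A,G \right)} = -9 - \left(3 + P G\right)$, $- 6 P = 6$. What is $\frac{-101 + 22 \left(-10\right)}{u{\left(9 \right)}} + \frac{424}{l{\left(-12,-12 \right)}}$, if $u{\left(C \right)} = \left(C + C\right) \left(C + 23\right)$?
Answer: $- \frac{3499}{192} \approx -18.224$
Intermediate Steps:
$P = -1$ ($P = \left(- \frac{1}{6}\right) 6 = -1$)
$u{\left(C \right)} = 2 C \left(23 + C\right)$
$l{\left(A,G \right)} = -12 + G$ ($l{\left(A,G \right)} = -9 - \left(3 - G\right) = -9 + \left(-3 + G\right) = -12 + G$)
$\frac{-101 + 22 \left(-10\right)}{u{\left(9 \right)}} + \frac{424}{l{\left(-12,-12 \right)}} = \frac{-101 + 22 \left(-10\right)}{2 \cdot 9 \left(23 + 9\right)} + \frac{424}{-12 - 12} = \frac{-101 - 220}{2 \cdot 9 \cdot 32} + \frac{424}{-24} = - \frac{321}{576} + 424 \left(- \frac{1}{24}\right) = \left(-321\right) \frac{1}{576} - \frac{53}{3} = - \frac{107}{192} - \frac{53}{3} = - \frac{3499}{192}$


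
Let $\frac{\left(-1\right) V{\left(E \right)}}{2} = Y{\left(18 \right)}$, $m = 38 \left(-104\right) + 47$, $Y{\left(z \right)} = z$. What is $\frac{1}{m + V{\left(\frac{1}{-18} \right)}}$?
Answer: $- \frac{1}{3941} \approx -0.00025374$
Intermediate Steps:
$m = -3905$ ($m = -3952 + 47 = -3905$)
$V{\left(E \right)} = -36$ ($V{\left(E \right)} = \left(-2\right) 18 = -36$)
$\frac{1}{m + V{\left(\frac{1}{-18} \right)}} = \frac{1}{-3905 - 36} = \frac{1}{-3941} = - \frac{1}{3941}$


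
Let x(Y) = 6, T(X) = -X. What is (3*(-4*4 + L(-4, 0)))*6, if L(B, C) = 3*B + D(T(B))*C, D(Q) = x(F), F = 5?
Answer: -504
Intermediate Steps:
D(Q) = 6
L(B, C) = 3*B + 6*C
(3*(-4*4 + L(-4, 0)))*6 = (3*(-4*4 + (3*(-4) + 6*0)))*6 = (3*(-16 + (-12 + 0)))*6 = (3*(-16 - 12))*6 = (3*(-28))*6 = -84*6 = -504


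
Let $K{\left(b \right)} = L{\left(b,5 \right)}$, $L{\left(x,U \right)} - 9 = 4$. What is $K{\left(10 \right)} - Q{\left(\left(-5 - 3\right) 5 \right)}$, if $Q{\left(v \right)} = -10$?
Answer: $23$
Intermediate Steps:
$L{\left(x,U \right)} = 13$ ($L{\left(x,U \right)} = 9 + 4 = 13$)
$K{\left(b \right)} = 13$
$K{\left(10 \right)} - Q{\left(\left(-5 - 3\right) 5 \right)} = 13 - -10 = 13 + 10 = 23$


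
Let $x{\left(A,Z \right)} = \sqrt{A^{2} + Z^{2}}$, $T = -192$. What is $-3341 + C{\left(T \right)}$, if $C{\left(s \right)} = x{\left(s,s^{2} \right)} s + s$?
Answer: $-3533 - 36864 \sqrt{36865} \approx -7.0815 \cdot 10^{6}$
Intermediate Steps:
$C{\left(s \right)} = s + s \sqrt{s^{2} + s^{4}}$ ($C{\left(s \right)} = \sqrt{s^{2} + \left(s^{2}\right)^{2}} s + s = \sqrt{s^{2} + s^{4}} s + s = s \sqrt{s^{2} + s^{4}} + s = s + s \sqrt{s^{2} + s^{4}}$)
$-3341 + C{\left(T \right)} = -3341 - \left(192 + 192 \sqrt{\left(-192\right)^{2} + \left(-192\right)^{4}}\right) = -3341 - \left(192 + 192 \sqrt{36864 + 1358954496}\right) = -3341 - \left(192 + 192 \sqrt{1358991360}\right) = -3341 - \left(192 + 192 \cdot 192 \sqrt{36865}\right) = -3341 - \left(192 + 36864 \sqrt{36865}\right) = -3533 - 36864 \sqrt{36865}$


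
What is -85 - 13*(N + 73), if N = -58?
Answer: -280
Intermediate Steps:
-85 - 13*(N + 73) = -85 - 13*(-58 + 73) = -85 - 13*15 = -85 - 195 = -280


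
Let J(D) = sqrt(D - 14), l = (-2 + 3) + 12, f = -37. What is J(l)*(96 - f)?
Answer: 133*I ≈ 133.0*I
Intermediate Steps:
l = 13 (l = 1 + 12 = 13)
J(D) = sqrt(-14 + D)
J(l)*(96 - f) = sqrt(-14 + 13)*(96 - 1*(-37)) = sqrt(-1)*(96 + 37) = I*133 = 133*I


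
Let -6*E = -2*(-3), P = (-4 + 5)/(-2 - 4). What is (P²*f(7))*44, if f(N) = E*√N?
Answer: -11*√7/9 ≈ -3.2337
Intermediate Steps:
P = -⅙ (P = 1/(-6) = 1*(-⅙) = -⅙ ≈ -0.16667)
E = -1 (E = -(-1)*(-3)/3 = -⅙*6 = -1)
f(N) = -√N
(P²*f(7))*44 = ((-⅙)²*(-√7))*44 = ((-√7)/36)*44 = -√7/36*44 = -11*√7/9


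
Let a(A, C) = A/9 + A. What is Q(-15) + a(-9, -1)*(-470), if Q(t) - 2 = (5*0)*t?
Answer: 4702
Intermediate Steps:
Q(t) = 2 (Q(t) = 2 + (5*0)*t = 2 + 0*t = 2 + 0 = 2)
a(A, C) = 10*A/9 (a(A, C) = A*(⅑) + A = A/9 + A = 10*A/9)
Q(-15) + a(-9, -1)*(-470) = 2 + ((10/9)*(-9))*(-470) = 2 - 10*(-470) = 2 + 4700 = 4702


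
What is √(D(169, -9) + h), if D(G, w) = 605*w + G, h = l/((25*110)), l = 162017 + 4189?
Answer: I*√394426835/275 ≈ 72.219*I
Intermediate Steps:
l = 166206
h = 83103/1375 (h = 166206/((25*110)) = 166206/2750 = 166206*(1/2750) = 83103/1375 ≈ 60.439)
D(G, w) = G + 605*w
√(D(169, -9) + h) = √((169 + 605*(-9)) + 83103/1375) = √((169 - 5445) + 83103/1375) = √(-5276 + 83103/1375) = √(-7171397/1375) = I*√394426835/275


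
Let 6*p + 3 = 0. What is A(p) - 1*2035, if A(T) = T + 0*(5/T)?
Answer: -4071/2 ≈ -2035.5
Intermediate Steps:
p = -½ (p = -½ + (⅙)*0 = -½ + 0 = -½ ≈ -0.50000)
A(T) = T (A(T) = T + 0 = T)
A(p) - 1*2035 = -½ - 1*2035 = -½ - 2035 = -4071/2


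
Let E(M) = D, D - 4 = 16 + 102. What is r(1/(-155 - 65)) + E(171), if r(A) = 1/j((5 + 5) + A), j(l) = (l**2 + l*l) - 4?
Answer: 578157922/4738801 ≈ 122.01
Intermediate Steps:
D = 122 (D = 4 + (16 + 102) = 4 + 118 = 122)
E(M) = 122
j(l) = -4 + 2*l**2 (j(l) = (l**2 + l**2) - 4 = 2*l**2 - 4 = -4 + 2*l**2)
r(A) = 1/(-4 + 2*(10 + A)**2) (r(A) = 1/(-4 + 2*((5 + 5) + A)**2) = 1/(-4 + 2*(10 + A)**2))
r(1/(-155 - 65)) + E(171) = 1/(2*(-2 + (10 + 1/(-155 - 65))**2)) + 122 = 1/(2*(-2 + (10 + 1/(-220))**2)) + 122 = 1/(2*(-2 + (10 - 1/220)**2)) + 122 = 1/(2*(-2 + (2199/220)**2)) + 122 = 1/(2*(-2 + 4835601/48400)) + 122 = 1/(2*(4738801/48400)) + 122 = (1/2)*(48400/4738801) + 122 = 24200/4738801 + 122 = 578157922/4738801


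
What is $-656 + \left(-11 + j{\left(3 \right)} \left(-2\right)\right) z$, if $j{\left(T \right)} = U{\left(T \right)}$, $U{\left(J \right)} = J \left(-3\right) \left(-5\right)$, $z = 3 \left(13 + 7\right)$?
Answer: $-6716$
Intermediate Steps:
$z = 60$ ($z = 3 \cdot 20 = 60$)
$U{\left(J \right)} = 15 J$ ($U{\left(J \right)} = - 3 J \left(-5\right) = 15 J$)
$j{\left(T \right)} = 15 T$
$-656 + \left(-11 + j{\left(3 \right)} \left(-2\right)\right) z = -656 + \left(-11 + 15 \cdot 3 \left(-2\right)\right) 60 = -656 + \left(-11 + 45 \left(-2\right)\right) 60 = -656 + \left(-11 - 90\right) 60 = -656 - 6060 = -6716$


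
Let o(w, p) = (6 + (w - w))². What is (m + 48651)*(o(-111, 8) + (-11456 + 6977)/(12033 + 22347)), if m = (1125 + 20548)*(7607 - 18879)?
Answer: -20080574033027/2292 ≈ -8.7612e+9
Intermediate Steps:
o(w, p) = 36 (o(w, p) = (6 + 0)² = 6² = 36)
m = -244298056 (m = 21673*(-11272) = -244298056)
(m + 48651)*(o(-111, 8) + (-11456 + 6977)/(12033 + 22347)) = (-244298056 + 48651)*(36 + (-11456 + 6977)/(12033 + 22347)) = -244249405*(36 - 4479/34380) = -244249405*(36 - 4479*1/34380) = -244249405*(36 - 1493/11460) = -244249405*411067/11460 = -20080574033027/2292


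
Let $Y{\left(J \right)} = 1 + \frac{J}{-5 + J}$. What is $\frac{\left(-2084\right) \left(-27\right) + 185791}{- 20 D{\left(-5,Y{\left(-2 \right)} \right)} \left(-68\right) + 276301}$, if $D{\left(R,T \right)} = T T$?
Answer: $\frac{11860891}{13648909} \approx 0.869$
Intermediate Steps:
$Y{\left(J \right)} = 1 + \frac{J}{-5 + J}$
$D{\left(R,T \right)} = T^{2}$
$\frac{\left(-2084\right) \left(-27\right) + 185791}{- 20 D{\left(-5,Y{\left(-2 \right)} \right)} \left(-68\right) + 276301} = \frac{\left(-2084\right) \left(-27\right) + 185791}{- 20 \left(\frac{-5 + 2 \left(-2\right)}{-5 - 2}\right)^{2} \left(-68\right) + 276301} = \frac{56268 + 185791}{- 20 \left(\frac{-5 - 4}{-7}\right)^{2} \left(-68\right) + 276301} = \frac{242059}{- 20 \left(\left(- \frac{1}{7}\right) \left(-9\right)\right)^{2} \left(-68\right) + 276301} = \frac{242059}{- 20 \left(\frac{9}{7}\right)^{2} \left(-68\right) + 276301} = \frac{242059}{\left(-20\right) \frac{81}{49} \left(-68\right) + 276301} = \frac{242059}{\left(- \frac{1620}{49}\right) \left(-68\right) + 276301} = \frac{242059}{\frac{110160}{49} + 276301} = \frac{242059}{\frac{13648909}{49}} = 242059 \cdot \frac{49}{13648909} = \frac{11860891}{13648909}$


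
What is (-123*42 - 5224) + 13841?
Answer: 3451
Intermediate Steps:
(-123*42 - 5224) + 13841 = (-41*126 - 5224) + 13841 = (-5166 - 5224) + 13841 = -10390 + 13841 = 3451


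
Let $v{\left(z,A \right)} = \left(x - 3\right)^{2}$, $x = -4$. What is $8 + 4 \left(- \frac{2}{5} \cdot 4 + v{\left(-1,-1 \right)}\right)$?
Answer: $\frac{988}{5} \approx 197.6$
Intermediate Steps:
$v{\left(z,A \right)} = 49$ ($v{\left(z,A \right)} = \left(-4 - 3\right)^{2} = \left(-7\right)^{2} = 49$)
$8 + 4 \left(- \frac{2}{5} \cdot 4 + v{\left(-1,-1 \right)}\right) = 8 + 4 \left(- \frac{2}{5} \cdot 4 + 49\right) = 8 + 4 \left(\left(-2\right) \frac{1}{5} \cdot 4 + 49\right) = 8 + 4 \left(\left(- \frac{2}{5}\right) 4 + 49\right) = 8 + 4 \left(- \frac{8}{5} + 49\right) = 8 + 4 \cdot \frac{237}{5} = 8 + \frac{948}{5} = \frac{988}{5}$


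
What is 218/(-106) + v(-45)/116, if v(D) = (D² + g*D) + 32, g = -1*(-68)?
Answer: -65803/6148 ≈ -10.703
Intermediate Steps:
g = 68
v(D) = 32 + D² + 68*D (v(D) = (D² + 68*D) + 32 = 32 + D² + 68*D)
218/(-106) + v(-45)/116 = 218/(-106) + (32 + (-45)² + 68*(-45))/116 = 218*(-1/106) + (32 + 2025 - 3060)*(1/116) = -109/53 - 1003*1/116 = -109/53 - 1003/116 = -65803/6148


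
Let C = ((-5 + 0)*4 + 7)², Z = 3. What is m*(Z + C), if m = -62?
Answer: -10664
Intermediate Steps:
C = 169 (C = (-5*4 + 7)² = (-20 + 7)² = (-13)² = 169)
m*(Z + C) = -62*(3 + 169) = -62*172 = -10664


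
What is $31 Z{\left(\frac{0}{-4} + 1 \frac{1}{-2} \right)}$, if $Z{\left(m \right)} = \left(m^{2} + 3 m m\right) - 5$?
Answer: $-124$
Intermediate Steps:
$Z{\left(m \right)} = -5 + 4 m^{2}$ ($Z{\left(m \right)} = \left(m^{2} + 3 m^{2}\right) - 5 = 4 m^{2} - 5 = -5 + 4 m^{2}$)
$31 Z{\left(\frac{0}{-4} + 1 \frac{1}{-2} \right)} = 31 \left(-5 + 4 \left(\frac{0}{-4} + 1 \frac{1}{-2}\right)^{2}\right) = 31 \left(-5 + 4 \left(0 \left(- \frac{1}{4}\right) + 1 \left(- \frac{1}{2}\right)\right)^{2}\right) = 31 \left(-5 + 4 \left(0 - \frac{1}{2}\right)^{2}\right) = 31 \left(-5 + 4 \left(- \frac{1}{2}\right)^{2}\right) = 31 \left(-5 + 4 \cdot \frac{1}{4}\right) = 31 \left(-5 + 1\right) = 31 \left(-4\right) = -124$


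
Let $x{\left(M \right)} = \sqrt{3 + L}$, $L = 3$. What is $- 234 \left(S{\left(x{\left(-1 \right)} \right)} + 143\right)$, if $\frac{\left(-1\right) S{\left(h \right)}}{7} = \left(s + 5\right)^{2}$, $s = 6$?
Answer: $164736$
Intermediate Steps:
$x{\left(M \right)} = \sqrt{6}$ ($x{\left(M \right)} = \sqrt{3 + 3} = \sqrt{6}$)
$S{\left(h \right)} = -847$ ($S{\left(h \right)} = - 7 \left(6 + 5\right)^{2} = - 7 \cdot 11^{2} = \left(-7\right) 121 = -847$)
$- 234 \left(S{\left(x{\left(-1 \right)} \right)} + 143\right) = - 234 \left(-847 + 143\right) = \left(-234\right) \left(-704\right) = 164736$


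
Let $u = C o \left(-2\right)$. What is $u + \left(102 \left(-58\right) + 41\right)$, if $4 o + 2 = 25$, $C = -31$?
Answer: $- \frac{11037}{2} \approx -5518.5$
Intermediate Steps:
$o = \frac{23}{4}$ ($o = - \frac{1}{2} + \frac{1}{4} \cdot 25 = - \frac{1}{2} + \frac{25}{4} = \frac{23}{4} \approx 5.75$)
$u = \frac{713}{2}$ ($u = \left(-31\right) \frac{23}{4} \left(-2\right) = \left(- \frac{713}{4}\right) \left(-2\right) = \frac{713}{2} \approx 356.5$)
$u + \left(102 \left(-58\right) + 41\right) = \frac{713}{2} + \left(102 \left(-58\right) + 41\right) = \frac{713}{2} + \left(-5916 + 41\right) = \frac{713}{2} - 5875 = - \frac{11037}{2}$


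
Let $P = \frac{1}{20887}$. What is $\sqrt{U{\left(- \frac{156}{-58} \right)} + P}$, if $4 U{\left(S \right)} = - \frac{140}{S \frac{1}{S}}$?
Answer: $\frac{2 i \sqrt{3817329007}}{20887} \approx 5.9161 i$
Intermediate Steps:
$U{\left(S \right)} = -35$ ($U{\left(S \right)} = \frac{\left(-140\right) \frac{1}{S \frac{1}{S}}}{4} = \frac{\left(-140\right) 1^{-1}}{4} = \frac{\left(-140\right) 1}{4} = \frac{1}{4} \left(-140\right) = -35$)
$P = \frac{1}{20887} \approx 4.7877 \cdot 10^{-5}$
$\sqrt{U{\left(- \frac{156}{-58} \right)} + P} = \sqrt{-35 + \frac{1}{20887}} = \sqrt{- \frac{731044}{20887}} = \frac{2 i \sqrt{3817329007}}{20887}$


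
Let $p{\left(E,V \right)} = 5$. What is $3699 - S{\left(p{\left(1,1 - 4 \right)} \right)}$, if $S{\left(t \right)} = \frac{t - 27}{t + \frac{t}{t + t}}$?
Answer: $3703$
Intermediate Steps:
$S{\left(t \right)} = \frac{-27 + t}{\frac{1}{2} + t}$ ($S{\left(t \right)} = \frac{-27 + t}{t + \frac{t}{2 t}} = \frac{-27 + t}{t + t \frac{1}{2 t}} = \frac{-27 + t}{t + \frac{1}{2}} = \frac{-27 + t}{\frac{1}{2} + t}$)
$3699 - S{\left(p{\left(1,1 - 4 \right)} \right)} = 3699 - \frac{2 \left(-27 + 5\right)}{1 + 2 \cdot 5} = 3699 - 2 \frac{1}{1 + 10} \left(-22\right) = 3699 - 2 \cdot \frac{1}{11} \left(-22\right) = 3699 - -4 = 3699 + 4 = 3703$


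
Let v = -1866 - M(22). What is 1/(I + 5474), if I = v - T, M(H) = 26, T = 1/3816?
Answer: 3816/13668911 ≈ 0.00027917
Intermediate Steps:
T = 1/3816 ≈ 0.00026205
v = -1892 (v = -1866 - 1*26 = -1866 - 26 = -1892)
I = -7219873/3816 (I = -1892 - 1*1/3816 = -1892 - 1/3816 = -7219873/3816 ≈ -1892.0)
1/(I + 5474) = 1/(-7219873/3816 + 5474) = 1/(13668911/3816) = 3816/13668911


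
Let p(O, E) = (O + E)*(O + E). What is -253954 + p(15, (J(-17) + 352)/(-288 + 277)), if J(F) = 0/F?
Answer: -253665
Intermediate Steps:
J(F) = 0
p(O, E) = (E + O)² (p(O, E) = (E + O)*(E + O) = (E + O)²)
-253954 + p(15, (J(-17) + 352)/(-288 + 277)) = -253954 + ((0 + 352)/(-288 + 277) + 15)² = -253954 + (352/(-11) + 15)² = -253954 + (352*(-1/11) + 15)² = -253954 + (-32 + 15)² = -253954 + (-17)² = -253954 + 289 = -253665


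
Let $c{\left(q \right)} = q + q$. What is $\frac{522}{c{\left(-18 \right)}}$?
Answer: $- \frac{29}{2} \approx -14.5$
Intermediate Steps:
$c{\left(q \right)} = 2 q$
$\frac{522}{c{\left(-18 \right)}} = \frac{522}{2 \left(-18\right)} = \frac{522}{-36} = 522 \left(- \frac{1}{36}\right) = - \frac{29}{2}$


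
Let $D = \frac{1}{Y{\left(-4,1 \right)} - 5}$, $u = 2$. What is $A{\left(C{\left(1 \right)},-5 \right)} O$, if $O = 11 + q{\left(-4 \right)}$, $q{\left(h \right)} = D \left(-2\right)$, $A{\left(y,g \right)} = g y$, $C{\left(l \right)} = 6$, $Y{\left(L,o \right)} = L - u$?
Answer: $- \frac{3690}{11} \approx -335.45$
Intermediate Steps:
$Y{\left(L,o \right)} = -2 + L$ ($Y{\left(L,o \right)} = L - 2 = -2 + L$)
$D = - \frac{1}{11}$ ($D = \frac{1}{\left(-2 - 4\right) - 5} = \frac{1}{-6 - 5} = \frac{1}{-11} = - \frac{1}{11} \approx -0.090909$)
$q{\left(h \right)} = \frac{2}{11}$ ($q{\left(h \right)} = \left(- \frac{1}{11}\right) \left(-2\right) = \frac{2}{11}$)
$O = \frac{123}{11}$ ($O = 11 + \frac{2}{11} = \frac{123}{11} \approx 11.182$)
$A{\left(C{\left(1 \right)},-5 \right)} O = \left(-5\right) 6 \cdot \frac{123}{11} = \left(-30\right) \frac{123}{11} = - \frac{3690}{11}$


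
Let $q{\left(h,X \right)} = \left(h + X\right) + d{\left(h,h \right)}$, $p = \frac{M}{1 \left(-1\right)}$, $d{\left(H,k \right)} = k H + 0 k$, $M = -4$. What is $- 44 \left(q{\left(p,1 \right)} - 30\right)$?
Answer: $396$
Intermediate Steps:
$d{\left(H,k \right)} = H k$ ($d{\left(H,k \right)} = H k + 0 = H k$)
$p = 4$ ($p = - \frac{4}{1 \left(-1\right)} = - \frac{4}{-1} = \left(-4\right) \left(-1\right) = 4$)
$q{\left(h,X \right)} = X + h + h^{2}$ ($q{\left(h,X \right)} = \left(h + X\right) + h h = \left(X + h\right) + h^{2} = X + h + h^{2}$)
$- 44 \left(q{\left(p,1 \right)} - 30\right) = - 44 \left(\left(1 + 4 + 4^{2}\right) - 30\right) = - 44 \left(\left(1 + 4 + 16\right) - 30\right) = - 44 \left(21 - 30\right) = \left(-44\right) \left(-9\right) = 396$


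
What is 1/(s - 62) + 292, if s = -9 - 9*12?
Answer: 52267/179 ≈ 291.99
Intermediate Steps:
s = -117 (s = -9 - 108 = -117)
1/(s - 62) + 292 = 1/(-117 - 62) + 292 = 1/(-179) + 292 = -1/179 + 292 = 52267/179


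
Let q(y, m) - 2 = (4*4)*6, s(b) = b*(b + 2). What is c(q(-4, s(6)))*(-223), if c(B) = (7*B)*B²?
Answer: -1469200712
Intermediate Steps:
s(b) = b*(2 + b)
q(y, m) = 98 (q(y, m) = 2 + (4*4)*6 = 2 + 16*6 = 2 + 96 = 98)
c(B) = 7*B³
c(q(-4, s(6)))*(-223) = (7*98³)*(-223) = (7*941192)*(-223) = 6588344*(-223) = -1469200712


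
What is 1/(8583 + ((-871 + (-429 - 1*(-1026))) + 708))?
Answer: 1/9017 ≈ 0.00011090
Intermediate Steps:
1/(8583 + ((-871 + (-429 - 1*(-1026))) + 708)) = 1/(8583 + ((-871 + (-429 + 1026)) + 708)) = 1/(8583 + ((-871 + 597) + 708)) = 1/(8583 + (-274 + 708)) = 1/(8583 + 434) = 1/9017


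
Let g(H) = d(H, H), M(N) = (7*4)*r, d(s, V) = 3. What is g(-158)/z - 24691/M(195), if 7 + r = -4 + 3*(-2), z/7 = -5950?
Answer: 4320919/83300 ≈ 51.872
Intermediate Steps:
z = -41650 (z = 7*(-5950) = -41650)
r = -17 (r = -7 + (-4 + 3*(-2)) = -7 + (-4 - 6) = -7 - 10 = -17)
M(N) = -476 (M(N) = (7*4)*(-17) = 28*(-17) = -476)
g(H) = 3
g(-158)/z - 24691/M(195) = 3/(-41650) - 24691/(-476) = 3*(-1/41650) - 24691*(-1/476) = -3/41650 + 24691/476 = 4320919/83300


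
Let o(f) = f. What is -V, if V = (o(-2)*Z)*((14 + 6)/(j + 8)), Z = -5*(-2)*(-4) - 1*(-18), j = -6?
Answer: -440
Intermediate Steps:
Z = -22 (Z = 10*(-4) + 18 = -40 + 18 = -22)
V = 440 (V = (-2*(-22))*((14 + 6)/(-6 + 8)) = 44*(20/2) = 44*(20*(½)) = 44*10 = 440)
-V = -1*440 = -440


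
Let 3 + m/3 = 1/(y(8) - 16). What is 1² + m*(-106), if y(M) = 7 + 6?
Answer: 1061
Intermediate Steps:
y(M) = 13
m = -10 (m = -9 + 3/(13 - 16) = -9 + 3/(-3) = -9 + 3*(-⅓) = -9 - 1 = -10)
1² + m*(-106) = 1² - 10*(-106) = 1 + 1060 = 1061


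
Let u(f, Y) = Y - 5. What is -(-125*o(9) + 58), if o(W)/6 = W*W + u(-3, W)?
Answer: 63692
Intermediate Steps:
u(f, Y) = -5 + Y
o(W) = -30 + 6*W + 6*W² (o(W) = 6*(W*W + (-5 + W)) = 6*(W² + (-5 + W)) = 6*(-5 + W + W²) = -30 + 6*W + 6*W²)
-(-125*o(9) + 58) = -(-125*(-30 + 6*9 + 6*9²) + 58) = -(-125*(-30 + 54 + 6*81) + 58) = -(-125*(-30 + 54 + 486) + 58) = -(-125*510 + 58) = -(-63750 + 58) = -1*(-63692) = 63692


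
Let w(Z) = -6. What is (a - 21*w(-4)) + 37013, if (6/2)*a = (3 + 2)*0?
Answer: 37139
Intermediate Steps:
a = 0 (a = ((3 + 2)*0)/3 = (5*0)/3 = (1/3)*0 = 0)
(a - 21*w(-4)) + 37013 = (0 - 21*(-6)) + 37013 = (0 + 126) + 37013 = 126 + 37013 = 37139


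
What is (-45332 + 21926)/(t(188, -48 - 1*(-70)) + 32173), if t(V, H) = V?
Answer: -7802/10787 ≈ -0.72328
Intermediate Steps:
(-45332 + 21926)/(t(188, -48 - 1*(-70)) + 32173) = (-45332 + 21926)/(188 + 32173) = -23406/32361 = -23406*1/32361 = -7802/10787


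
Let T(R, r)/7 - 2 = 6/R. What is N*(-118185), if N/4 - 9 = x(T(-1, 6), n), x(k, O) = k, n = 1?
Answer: 8982060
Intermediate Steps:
T(R, r) = 14 + 42/R (T(R, r) = 14 + 7*(6/R) = 14 + 42/R)
N = -76 (N = 36 + 4*(14 + 42/(-1)) = 36 + 4*(14 + 42*(-1)) = 36 + 4*(14 - 42) = 36 + 4*(-28) = 36 - 112 = -76)
N*(-118185) = -76*(-118185) = 8982060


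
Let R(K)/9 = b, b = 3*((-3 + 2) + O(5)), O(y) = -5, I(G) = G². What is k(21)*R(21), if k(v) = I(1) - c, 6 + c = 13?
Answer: 972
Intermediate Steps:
c = 7 (c = -6 + 13 = 7)
k(v) = -6 (k(v) = 1² - 1*7 = 1 - 7 = -6)
b = -18 (b = 3*((-3 + 2) - 5) = 3*(-1 - 5) = 3*(-6) = -18)
R(K) = -162 (R(K) = 9*(-18) = -162)
k(21)*R(21) = -6*(-162) = 972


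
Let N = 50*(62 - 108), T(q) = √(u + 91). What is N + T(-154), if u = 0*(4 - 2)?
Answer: -2300 + √91 ≈ -2290.5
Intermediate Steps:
u = 0 (u = 0*2 = 0)
T(q) = √91 (T(q) = √(0 + 91) = √91)
N = -2300 (N = 50*(-46) = -2300)
N + T(-154) = -2300 + √91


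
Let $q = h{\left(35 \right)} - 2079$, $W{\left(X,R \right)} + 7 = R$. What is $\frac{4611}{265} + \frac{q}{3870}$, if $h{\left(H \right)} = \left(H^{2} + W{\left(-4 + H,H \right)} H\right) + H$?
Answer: $\frac{67499}{3870} \approx 17.442$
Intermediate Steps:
$W{\left(X,R \right)} = -7 + R$
$h{\left(H \right)} = H + H^{2} + H \left(-7 + H\right)$ ($h{\left(H \right)} = \left(H^{2} + \left(-7 + H\right) H\right) + H = \left(H^{2} + H \left(-7 + H\right)\right) + H = H + H^{2} + H \left(-7 + H\right)$)
$q = 161$ ($q = 2 \cdot 35 \left(-3 + 35\right) - 2079 = 2 \cdot 35 \cdot 32 - 2079 = 2240 - 2079 = 161$)
$\frac{4611}{265} + \frac{q}{3870} = \frac{4611}{265} + \frac{161}{3870} = 4611 \cdot \frac{1}{265} + 161 \cdot \frac{1}{3870} = \frac{87}{5} + \frac{161}{3870} = \frac{67499}{3870}$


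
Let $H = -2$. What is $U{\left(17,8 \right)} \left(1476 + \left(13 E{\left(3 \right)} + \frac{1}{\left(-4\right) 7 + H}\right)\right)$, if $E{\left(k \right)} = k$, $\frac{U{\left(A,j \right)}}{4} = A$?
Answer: $\frac{1545266}{15} \approx 1.0302 \cdot 10^{5}$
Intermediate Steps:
$U{\left(A,j \right)} = 4 A$
$U{\left(17,8 \right)} \left(1476 + \left(13 E{\left(3 \right)} + \frac{1}{\left(-4\right) 7 + H}\right)\right) = 4 \cdot 17 \left(1476 + \left(13 \cdot 3 + \frac{1}{\left(-4\right) 7 - 2}\right)\right) = 68 \left(1476 + \left(39 + \frac{1}{-28 - 2}\right)\right) = 68 \left(1476 + \left(39 + \frac{1}{-30}\right)\right) = 68 \left(1476 + \left(39 - \frac{1}{30}\right)\right) = 68 \left(1476 + \frac{1169}{30}\right) = 68 \cdot \frac{45449}{30} = \frac{1545266}{15}$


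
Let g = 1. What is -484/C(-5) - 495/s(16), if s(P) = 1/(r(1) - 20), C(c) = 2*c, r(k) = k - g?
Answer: 49742/5 ≈ 9948.4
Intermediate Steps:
r(k) = -1 + k (r(k) = k - 1*1 = k - 1 = -1 + k)
s(P) = -1/20 (s(P) = 1/((-1 + 1) - 20) = 1/(0 - 20) = 1/(-20) = -1/20)
-484/C(-5) - 495/s(16) = -484/(2*(-5)) - 495/(-1/20) = -484/(-10) - 495*(-20) = -484*(-1/10) + 9900 = 242/5 + 9900 = 49742/5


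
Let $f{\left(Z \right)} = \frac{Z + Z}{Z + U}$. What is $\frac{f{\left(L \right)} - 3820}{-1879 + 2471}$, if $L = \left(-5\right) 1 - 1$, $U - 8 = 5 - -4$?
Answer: $- \frac{71}{11} \approx -6.4545$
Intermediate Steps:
$U = 17$ ($U = 8 + \left(5 - -4\right) = 8 + \left(5 + 4\right) = 8 + 9 = 17$)
$L = -6$ ($L = -5 - 1 = -6$)
$f{\left(Z \right)} = \frac{2 Z}{17 + Z}$ ($f{\left(Z \right)} = \frac{Z + Z}{Z + 17} = \frac{2 Z}{17 + Z}$)
$\frac{f{\left(L \right)} - 3820}{-1879 + 2471} = \frac{2 \left(-6\right) \frac{1}{17 - 6} - 3820}{-1879 + 2471} = \frac{2 \left(-6\right) \frac{1}{11} - 3820}{592} = \left(2 \left(-6\right) \frac{1}{11} - 3820\right) \frac{1}{592} = \left(- \frac{12}{11} - 3820\right) \frac{1}{592} = \left(- \frac{42032}{11}\right) \frac{1}{592} = - \frac{71}{11}$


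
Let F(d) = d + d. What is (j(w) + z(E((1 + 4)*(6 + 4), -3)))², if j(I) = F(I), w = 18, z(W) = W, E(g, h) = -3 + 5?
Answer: 1444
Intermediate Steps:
E(g, h) = 2
F(d) = 2*d
j(I) = 2*I
(j(w) + z(E((1 + 4)*(6 + 4), -3)))² = (2*18 + 2)² = (36 + 2)² = 38² = 1444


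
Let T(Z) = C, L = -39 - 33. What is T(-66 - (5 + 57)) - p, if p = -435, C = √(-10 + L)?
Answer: 435 + I*√82 ≈ 435.0 + 9.0554*I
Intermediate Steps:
L = -72
C = I*√82 (C = √(-10 - 72) = √(-82) = I*√82 ≈ 9.0554*I)
T(Z) = I*√82
T(-66 - (5 + 57)) - p = I*√82 - 1*(-435) = I*√82 + 435 = 435 + I*√82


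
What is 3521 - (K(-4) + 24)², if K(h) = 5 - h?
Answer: 2432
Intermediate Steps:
3521 - (K(-4) + 24)² = 3521 - ((5 - 1*(-4)) + 24)² = 3521 - ((5 + 4) + 24)² = 3521 - (9 + 24)² = 3521 - 1*33² = 3521 - 1*1089 = 3521 - 1089 = 2432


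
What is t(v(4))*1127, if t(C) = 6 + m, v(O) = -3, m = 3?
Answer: 10143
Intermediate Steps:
t(C) = 9 (t(C) = 6 + 3 = 9)
t(v(4))*1127 = 9*1127 = 10143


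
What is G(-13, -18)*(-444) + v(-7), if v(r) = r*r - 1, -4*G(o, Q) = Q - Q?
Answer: 48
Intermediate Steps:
G(o, Q) = 0 (G(o, Q) = -(Q - Q)/4 = -1/4*0 = 0)
v(r) = -1 + r**2 (v(r) = r**2 - 1 = -1 + r**2)
G(-13, -18)*(-444) + v(-7) = 0*(-444) + (-1 + (-7)**2) = 0 + (-1 + 49) = 0 + 48 = 48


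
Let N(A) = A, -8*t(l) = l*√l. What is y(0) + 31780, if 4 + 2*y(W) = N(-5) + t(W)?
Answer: 63551/2 ≈ 31776.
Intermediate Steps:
t(l) = -l^(3/2)/8 (t(l) = -l*√l/8 = -l^(3/2)/8)
y(W) = -9/2 - W^(3/2)/16 (y(W) = -2 + (-5 - W^(3/2)/8)/2 = -2 + (-5/2 - W^(3/2)/16) = -9/2 - W^(3/2)/16)
y(0) + 31780 = (-9/2 - 0^(3/2)/16) + 31780 = (-9/2 - 1/16*0) + 31780 = (-9/2 + 0) + 31780 = -9/2 + 31780 = 63551/2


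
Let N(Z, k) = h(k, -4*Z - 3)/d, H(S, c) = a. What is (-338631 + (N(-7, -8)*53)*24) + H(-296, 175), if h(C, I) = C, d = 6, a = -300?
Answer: -340627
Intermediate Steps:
H(S, c) = -300
N(Z, k) = k/6
(-338631 + (N(-7, -8)*53)*24) + H(-296, 175) = (-338631 + (((1/6)*(-8))*53)*24) - 300 = (-338631 - 4/3*53*24) - 300 = (-338631 - 212/3*24) - 300 = (-338631 - 1696) - 300 = -340327 - 300 = -340627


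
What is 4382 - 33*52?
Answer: 2666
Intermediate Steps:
4382 - 33*52 = 4382 - 1716 = 2666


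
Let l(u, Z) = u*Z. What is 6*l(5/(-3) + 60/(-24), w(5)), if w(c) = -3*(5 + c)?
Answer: 750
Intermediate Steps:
w(c) = -15 - 3*c
l(u, Z) = Z*u
6*l(5/(-3) + 60/(-24), w(5)) = 6*((-15 - 3*5)*(5/(-3) + 60/(-24))) = 6*((-15 - 15)*(5*(-1/3) + 60*(-1/24))) = 6*(-30*(-5/3 - 5/2)) = 6*(-30*(-25/6)) = 6*125 = 750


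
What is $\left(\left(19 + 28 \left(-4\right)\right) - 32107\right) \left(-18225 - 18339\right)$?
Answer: $1177360800$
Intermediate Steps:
$\left(\left(19 + 28 \left(-4\right)\right) - 32107\right) \left(-18225 - 18339\right) = \left(\left(19 - 112\right) - 32107\right) \left(-36564\right) = \left(-93 - 32107\right) \left(-36564\right) = \left(-32200\right) \left(-36564\right) = 1177360800$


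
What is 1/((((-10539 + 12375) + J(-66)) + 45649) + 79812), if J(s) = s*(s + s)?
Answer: 1/136009 ≈ 7.3525e-6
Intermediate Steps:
J(s) = 2*s² (J(s) = s*(2*s) = 2*s²)
1/((((-10539 + 12375) + J(-66)) + 45649) + 79812) = 1/((((-10539 + 12375) + 2*(-66)²) + 45649) + 79812) = 1/(((1836 + 2*4356) + 45649) + 79812) = 1/(((1836 + 8712) + 45649) + 79812) = 1/((10548 + 45649) + 79812) = 1/(56197 + 79812) = 1/136009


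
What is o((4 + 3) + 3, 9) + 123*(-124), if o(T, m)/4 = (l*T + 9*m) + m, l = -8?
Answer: -15212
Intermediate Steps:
o(T, m) = -32*T + 40*m (o(T, m) = 4*((-8*T + 9*m) + m) = 4*(-8*T + 10*m) = -32*T + 40*m)
o((4 + 3) + 3, 9) + 123*(-124) = (-32*((4 + 3) + 3) + 40*9) + 123*(-124) = (-32*(7 + 3) + 360) - 15252 = (-32*10 + 360) - 15252 = (-320 + 360) - 15252 = 40 - 15252 = -15212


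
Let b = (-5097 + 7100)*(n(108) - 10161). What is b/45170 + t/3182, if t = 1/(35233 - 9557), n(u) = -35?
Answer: -834273257832823/1845217807720 ≈ -452.13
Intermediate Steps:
t = 1/25676 ≈ 3.8947e-5
b = -20422588 (b = (-5097 + 7100)*(-35 - 10161) = 2003*(-10196) = -20422588)
b/45170 + t/3182 = -20422588/45170 + (1/25676)/3182 = -20422588*1/45170 + (1/25676)*(1/3182) = -10211294/22585 + 1/81701032 = -834273257832823/1845217807720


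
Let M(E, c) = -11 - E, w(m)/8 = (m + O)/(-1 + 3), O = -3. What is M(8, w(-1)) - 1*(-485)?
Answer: 466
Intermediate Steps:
w(m) = -12 + 4*m (w(m) = 8*((m - 3)/(-1 + 3)) = 8*((-3 + m)/2) = 8*((-3 + m)*(½)) = 8*(-3/2 + m/2) = -12 + 4*m)
M(8, w(-1)) - 1*(-485) = (-11 - 1*8) - 1*(-485) = (-11 - 8) + 485 = -19 + 485 = 466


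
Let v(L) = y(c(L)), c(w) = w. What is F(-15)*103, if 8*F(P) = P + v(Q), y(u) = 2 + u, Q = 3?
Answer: -515/4 ≈ -128.75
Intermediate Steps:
v(L) = 2 + L
F(P) = 5/8 + P/8 (F(P) = (P + (2 + 3))/8 = (P + 5)/8 = (5 + P)/8 = 5/8 + P/8)
F(-15)*103 = (5/8 + (⅛)*(-15))*103 = (5/8 - 15/8)*103 = -5/4*103 = -515/4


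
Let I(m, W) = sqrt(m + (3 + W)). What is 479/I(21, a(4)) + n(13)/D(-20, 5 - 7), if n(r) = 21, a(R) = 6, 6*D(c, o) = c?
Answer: -63/10 + 479*sqrt(30)/30 ≈ 81.153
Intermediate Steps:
D(c, o) = c/6
I(m, W) = sqrt(3 + W + m)
479/I(21, a(4)) + n(13)/D(-20, 5 - 7) = 479/(sqrt(3 + 6 + 21)) + 21/(((1/6)*(-20))) = 479/(sqrt(30)) + 21/(-10/3) = 479*(sqrt(30)/30) + 21*(-3/10) = 479*sqrt(30)/30 - 63/10 = -63/10 + 479*sqrt(30)/30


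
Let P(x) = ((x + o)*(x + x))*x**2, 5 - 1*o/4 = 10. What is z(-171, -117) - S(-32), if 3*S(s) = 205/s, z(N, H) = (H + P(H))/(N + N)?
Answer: -2340485945/1824 ≈ -1.2832e+6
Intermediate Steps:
o = -20 (o = 20 - 4*10 = 20 - 40 = -20)
P(x) = 2*x**3*(-20 + x) (P(x) = ((x - 20)*(x + x))*x**2 = ((-20 + x)*(2*x))*x**2 = (2*x*(-20 + x))*x**2 = 2*x**3*(-20 + x))
z(N, H) = (H + 2*H**3*(-20 + H))/(2*N) (z(N, H) = (H + 2*H**3*(-20 + H))/(N + N) = (H + 2*H**3*(-20 + H))/((2*N)) = (H + 2*H**3*(-20 + H))*(1/(2*N)) = (H + 2*H**3*(-20 + H))/(2*N))
S(s) = 205/(3*s) (S(s) = (205/s)/3 = 205/(3*s))
z(-171, -117) - S(-32) = (1/2)*(-117)*(1 + 2*(-117)**2*(-20 - 117))/(-171) - 205/(3*(-32)) = (1/2)*(-117)*(-1/171)*(1 + 2*13689*(-137)) - 205*(-1)/(3*32) = (1/2)*(-117)*(-1/171)*(1 - 3750786) - 1*(-205/96) = (1/2)*(-117)*(-1/171)*(-3750785) + 205/96 = -48760205/38 + 205/96 = -2340485945/1824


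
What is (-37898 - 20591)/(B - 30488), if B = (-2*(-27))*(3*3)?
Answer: 58489/30002 ≈ 1.9495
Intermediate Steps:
B = 486 (B = 54*9 = 486)
(-37898 - 20591)/(B - 30488) = (-37898 - 20591)/(486 - 30488) = -58489/(-30002) = -58489*(-1/30002) = 58489/30002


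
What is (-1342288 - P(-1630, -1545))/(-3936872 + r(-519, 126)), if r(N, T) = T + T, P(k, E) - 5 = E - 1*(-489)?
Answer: 1341237/3936620 ≈ 0.34071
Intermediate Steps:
P(k, E) = 494 + E (P(k, E) = 5 + (E - 1*(-489)) = 5 + (E + 489) = 5 + (489 + E) = 494 + E)
r(N, T) = 2*T
(-1342288 - P(-1630, -1545))/(-3936872 + r(-519, 126)) = (-1342288 - (494 - 1545))/(-3936872 + 2*126) = (-1342288 - 1*(-1051))/(-3936872 + 252) = (-1342288 + 1051)/(-3936620) = -1341237*(-1/3936620) = 1341237/3936620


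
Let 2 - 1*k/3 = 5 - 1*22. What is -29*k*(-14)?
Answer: 23142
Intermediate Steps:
k = 57 (k = 6 - 3*(5 - 1*22) = 6 - 3*(5 - 22) = 6 - 3*(-17) = 6 + 51 = 57)
-29*k*(-14) = -29*57*(-14) = -1653*(-14) = 23142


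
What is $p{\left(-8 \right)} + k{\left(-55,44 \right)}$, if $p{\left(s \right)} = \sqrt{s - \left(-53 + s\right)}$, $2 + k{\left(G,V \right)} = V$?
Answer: $42 + \sqrt{53} \approx 49.28$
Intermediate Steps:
$k{\left(G,V \right)} = -2 + V$
$p{\left(s \right)} = \sqrt{53}$
$p{\left(-8 \right)} + k{\left(-55,44 \right)} = \sqrt{53} + \left(-2 + 44\right) = \sqrt{53} + 42 = 42 + \sqrt{53}$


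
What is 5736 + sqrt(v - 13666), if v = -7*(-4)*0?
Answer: 5736 + I*sqrt(13666) ≈ 5736.0 + 116.9*I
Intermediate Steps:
v = 0 (v = 28*0 = 0)
5736 + sqrt(v - 13666) = 5736 + sqrt(0 - 13666) = 5736 + sqrt(-13666) = 5736 + I*sqrt(13666)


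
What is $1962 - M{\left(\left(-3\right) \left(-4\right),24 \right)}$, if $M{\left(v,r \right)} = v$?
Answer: $1950$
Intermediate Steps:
$1962 - M{\left(\left(-3\right) \left(-4\right),24 \right)} = 1962 - \left(-3\right) \left(-4\right) = 1962 - 12 = 1950$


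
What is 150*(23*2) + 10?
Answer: 6910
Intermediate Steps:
150*(23*2) + 10 = 150*46 + 10 = 6900 + 10 = 6910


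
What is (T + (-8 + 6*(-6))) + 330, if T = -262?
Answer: 24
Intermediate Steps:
(T + (-8 + 6*(-6))) + 330 = (-262 + (-8 + 6*(-6))) + 330 = (-262 + (-8 - 36)) + 330 = (-262 - 44) + 330 = -306 + 330 = 24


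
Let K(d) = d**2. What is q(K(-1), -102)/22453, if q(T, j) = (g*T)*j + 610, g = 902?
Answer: -91394/22453 ≈ -4.0705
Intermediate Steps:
q(T, j) = 610 + 902*T*j (q(T, j) = (902*T)*j + 610 = 902*T*j + 610 = 610 + 902*T*j)
q(K(-1), -102)/22453 = (610 + 902*(-1)**2*(-102))/22453 = (610 + 902*1*(-102))*(1/22453) = (610 - 92004)*(1/22453) = -91394*1/22453 = -91394/22453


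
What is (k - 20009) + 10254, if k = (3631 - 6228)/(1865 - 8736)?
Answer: -67024008/6871 ≈ -9754.6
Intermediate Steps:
k = 2597/6871 (k = -2597/(-6871) = -2597*(-1/6871) = 2597/6871 ≈ 0.37797)
(k - 20009) + 10254 = (2597/6871 - 20009) + 10254 = -137479242/6871 + 10254 = -67024008/6871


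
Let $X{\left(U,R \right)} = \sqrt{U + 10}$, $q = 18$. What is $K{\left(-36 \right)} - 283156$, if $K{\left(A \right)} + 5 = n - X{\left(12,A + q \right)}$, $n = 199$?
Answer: $-282962 - \sqrt{22} \approx -2.8297 \cdot 10^{5}$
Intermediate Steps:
$X{\left(U,R \right)} = \sqrt{10 + U}$
$K{\left(A \right)} = 194 - \sqrt{22}$ ($K{\left(A \right)} = -5 + \left(199 - \sqrt{10 + 12}\right) = -5 + \left(199 - \sqrt{22}\right) = 194 - \sqrt{22}$)
$K{\left(-36 \right)} - 283156 = \left(194 - \sqrt{22}\right) - 283156 = -282962 - \sqrt{22}$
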